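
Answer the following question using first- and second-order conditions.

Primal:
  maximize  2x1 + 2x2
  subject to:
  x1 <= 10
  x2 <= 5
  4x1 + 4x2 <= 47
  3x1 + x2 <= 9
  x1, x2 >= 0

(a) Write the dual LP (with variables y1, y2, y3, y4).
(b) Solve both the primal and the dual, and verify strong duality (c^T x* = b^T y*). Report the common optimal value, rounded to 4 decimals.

The standard primal-dual pair for 'max c^T x s.t. A x <= b, x >= 0' is:
  Dual:  min b^T y  s.t.  A^T y >= c,  y >= 0.

So the dual LP is:
  minimize  10y1 + 5y2 + 47y3 + 9y4
  subject to:
    y1 + 4y3 + 3y4 >= 2
    y2 + 4y3 + y4 >= 2
    y1, y2, y3, y4 >= 0

Solving the primal: x* = (1.3333, 5).
  primal value c^T x* = 12.6667.
Solving the dual: y* = (0, 1.3333, 0, 0.6667).
  dual value b^T y* = 12.6667.
Strong duality: c^T x* = b^T y*. Confirmed.

12.6667


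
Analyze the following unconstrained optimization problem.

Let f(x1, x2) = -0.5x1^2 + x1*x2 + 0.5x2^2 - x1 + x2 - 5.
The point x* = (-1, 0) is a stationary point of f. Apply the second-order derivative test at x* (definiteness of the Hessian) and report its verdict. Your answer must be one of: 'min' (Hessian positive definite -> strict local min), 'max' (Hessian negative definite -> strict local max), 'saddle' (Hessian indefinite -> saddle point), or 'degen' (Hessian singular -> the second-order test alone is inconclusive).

Compute the Hessian H = grad^2 f:
  H = [[-1, 1], [1, 1]]
Verify stationarity: grad f(x*) = H x* + g = (0, 0).
Eigenvalues of H: -1.4142, 1.4142.
Eigenvalues have mixed signs, so H is indefinite -> x* is a saddle point.

saddle


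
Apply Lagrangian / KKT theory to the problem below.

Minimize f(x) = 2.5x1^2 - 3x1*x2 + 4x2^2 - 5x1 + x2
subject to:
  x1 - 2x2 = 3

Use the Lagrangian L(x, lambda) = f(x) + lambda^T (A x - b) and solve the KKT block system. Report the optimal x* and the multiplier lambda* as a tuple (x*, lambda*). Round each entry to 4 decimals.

Form the Lagrangian:
  L(x, lambda) = (1/2) x^T Q x + c^T x + lambda^T (A x - b)
Stationarity (grad_x L = 0): Q x + c + A^T lambda = 0.
Primal feasibility: A x = b.

This gives the KKT block system:
  [ Q   A^T ] [ x     ]   [-c ]
  [ A    0  ] [ lambda ] = [ b ]

Solving the linear system:
  x*      = (1.5, -0.75)
  lambda* = (-4.75)
  f(x*)   = 3

x* = (1.5, -0.75), lambda* = (-4.75)


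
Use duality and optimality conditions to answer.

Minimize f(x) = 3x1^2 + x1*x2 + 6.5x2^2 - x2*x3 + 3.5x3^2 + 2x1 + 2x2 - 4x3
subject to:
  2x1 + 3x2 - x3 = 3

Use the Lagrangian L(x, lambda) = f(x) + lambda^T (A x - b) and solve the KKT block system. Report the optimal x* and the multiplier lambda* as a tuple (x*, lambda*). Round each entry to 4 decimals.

Form the Lagrangian:
  L(x, lambda) = (1/2) x^T Q x + c^T x + lambda^T (A x - b)
Stationarity (grad_x L = 0): Q x + c + A^T lambda = 0.
Primal feasibility: A x = b.

This gives the KKT block system:
  [ Q   A^T ] [ x     ]   [-c ]
  [ A    0  ] [ lambda ] = [ b ]

Solving the linear system:
  x*      = (0.701, 0.5894, 0.1702)
  lambda* = (-3.3977)
  f(x*)   = 6.0465

x* = (0.701, 0.5894, 0.1702), lambda* = (-3.3977)


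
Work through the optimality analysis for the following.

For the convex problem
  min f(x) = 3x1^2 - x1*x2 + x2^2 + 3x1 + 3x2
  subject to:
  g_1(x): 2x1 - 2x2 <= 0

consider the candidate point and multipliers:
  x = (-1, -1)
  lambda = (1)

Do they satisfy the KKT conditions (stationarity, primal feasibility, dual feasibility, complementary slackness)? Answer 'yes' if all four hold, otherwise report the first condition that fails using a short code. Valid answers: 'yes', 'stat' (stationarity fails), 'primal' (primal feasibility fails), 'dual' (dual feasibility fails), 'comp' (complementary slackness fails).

Gradient of f: grad f(x) = Q x + c = (-2, 2)
Constraint values g_i(x) = a_i^T x - b_i:
  g_1((-1, -1)) = 0
Stationarity residual: grad f(x) + sum_i lambda_i a_i = (0, 0)
  -> stationarity OK
Primal feasibility (all g_i <= 0): OK
Dual feasibility (all lambda_i >= 0): OK
Complementary slackness (lambda_i * g_i(x) = 0 for all i): OK

Verdict: yes, KKT holds.

yes


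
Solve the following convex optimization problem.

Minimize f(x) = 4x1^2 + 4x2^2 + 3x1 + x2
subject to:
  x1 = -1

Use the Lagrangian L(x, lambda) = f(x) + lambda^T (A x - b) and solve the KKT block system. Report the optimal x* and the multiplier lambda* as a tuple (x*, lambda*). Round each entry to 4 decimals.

Form the Lagrangian:
  L(x, lambda) = (1/2) x^T Q x + c^T x + lambda^T (A x - b)
Stationarity (grad_x L = 0): Q x + c + A^T lambda = 0.
Primal feasibility: A x = b.

This gives the KKT block system:
  [ Q   A^T ] [ x     ]   [-c ]
  [ A    0  ] [ lambda ] = [ b ]

Solving the linear system:
  x*      = (-1, -0.125)
  lambda* = (5)
  f(x*)   = 0.9375

x* = (-1, -0.125), lambda* = (5)


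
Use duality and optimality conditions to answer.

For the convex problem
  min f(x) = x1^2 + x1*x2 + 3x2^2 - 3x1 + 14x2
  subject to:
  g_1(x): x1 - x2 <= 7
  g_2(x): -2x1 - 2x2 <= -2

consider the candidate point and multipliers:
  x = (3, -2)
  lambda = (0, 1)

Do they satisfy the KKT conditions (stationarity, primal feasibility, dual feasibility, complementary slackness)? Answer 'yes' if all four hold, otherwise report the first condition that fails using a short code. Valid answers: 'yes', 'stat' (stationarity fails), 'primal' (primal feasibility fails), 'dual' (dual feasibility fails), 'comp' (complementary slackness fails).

Gradient of f: grad f(x) = Q x + c = (1, 5)
Constraint values g_i(x) = a_i^T x - b_i:
  g_1((3, -2)) = -2
  g_2((3, -2)) = 0
Stationarity residual: grad f(x) + sum_i lambda_i a_i = (-1, 3)
  -> stationarity FAILS
Primal feasibility (all g_i <= 0): OK
Dual feasibility (all lambda_i >= 0): OK
Complementary slackness (lambda_i * g_i(x) = 0 for all i): OK

Verdict: the first failing condition is stationarity -> stat.

stat


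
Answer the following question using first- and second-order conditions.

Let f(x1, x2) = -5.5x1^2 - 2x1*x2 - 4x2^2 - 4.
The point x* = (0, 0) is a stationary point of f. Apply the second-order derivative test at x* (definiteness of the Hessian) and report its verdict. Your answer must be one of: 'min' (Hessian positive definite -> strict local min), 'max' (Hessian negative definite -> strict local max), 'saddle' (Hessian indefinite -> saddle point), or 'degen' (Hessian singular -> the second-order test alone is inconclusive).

Compute the Hessian H = grad^2 f:
  H = [[-11, -2], [-2, -8]]
Verify stationarity: grad f(x*) = H x* + g = (0, 0).
Eigenvalues of H: -12, -7.
Both eigenvalues < 0, so H is negative definite -> x* is a strict local max.

max


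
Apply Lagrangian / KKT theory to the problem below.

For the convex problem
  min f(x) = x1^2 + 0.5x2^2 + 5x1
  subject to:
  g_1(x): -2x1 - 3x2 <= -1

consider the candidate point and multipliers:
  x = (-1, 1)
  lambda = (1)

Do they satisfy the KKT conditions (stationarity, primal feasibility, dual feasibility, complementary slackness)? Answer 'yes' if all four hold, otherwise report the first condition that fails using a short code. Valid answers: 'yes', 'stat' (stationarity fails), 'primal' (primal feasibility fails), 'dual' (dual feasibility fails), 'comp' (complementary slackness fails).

Gradient of f: grad f(x) = Q x + c = (3, 1)
Constraint values g_i(x) = a_i^T x - b_i:
  g_1((-1, 1)) = 0
Stationarity residual: grad f(x) + sum_i lambda_i a_i = (1, -2)
  -> stationarity FAILS
Primal feasibility (all g_i <= 0): OK
Dual feasibility (all lambda_i >= 0): OK
Complementary slackness (lambda_i * g_i(x) = 0 for all i): OK

Verdict: the first failing condition is stationarity -> stat.

stat


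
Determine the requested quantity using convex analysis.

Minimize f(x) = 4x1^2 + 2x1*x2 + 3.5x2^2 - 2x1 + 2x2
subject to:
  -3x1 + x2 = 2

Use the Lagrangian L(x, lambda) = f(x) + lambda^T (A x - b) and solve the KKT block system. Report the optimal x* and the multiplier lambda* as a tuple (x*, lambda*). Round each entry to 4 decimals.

Form the Lagrangian:
  L(x, lambda) = (1/2) x^T Q x + c^T x + lambda^T (A x - b)
Stationarity (grad_x L = 0): Q x + c + A^T lambda = 0.
Primal feasibility: A x = b.

This gives the KKT block system:
  [ Q   A^T ] [ x     ]   [-c ]
  [ A    0  ] [ lambda ] = [ b ]

Solving the linear system:
  x*      = (-0.6024, 0.1928)
  lambda* = (-2.1446)
  f(x*)   = 2.9398

x* = (-0.6024, 0.1928), lambda* = (-2.1446)


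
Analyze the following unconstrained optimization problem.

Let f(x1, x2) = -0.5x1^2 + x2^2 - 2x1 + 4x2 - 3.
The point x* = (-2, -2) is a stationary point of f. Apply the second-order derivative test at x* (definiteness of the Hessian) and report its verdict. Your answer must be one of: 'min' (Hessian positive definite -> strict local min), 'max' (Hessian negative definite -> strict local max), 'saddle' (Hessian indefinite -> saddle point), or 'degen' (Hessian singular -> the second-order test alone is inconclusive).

Compute the Hessian H = grad^2 f:
  H = [[-1, 0], [0, 2]]
Verify stationarity: grad f(x*) = H x* + g = (0, 0).
Eigenvalues of H: -1, 2.
Eigenvalues have mixed signs, so H is indefinite -> x* is a saddle point.

saddle


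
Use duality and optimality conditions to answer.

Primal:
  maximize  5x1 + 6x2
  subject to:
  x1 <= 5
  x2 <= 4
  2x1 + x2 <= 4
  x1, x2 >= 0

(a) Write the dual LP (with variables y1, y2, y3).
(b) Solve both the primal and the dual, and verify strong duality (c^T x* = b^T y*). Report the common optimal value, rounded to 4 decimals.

The standard primal-dual pair for 'max c^T x s.t. A x <= b, x >= 0' is:
  Dual:  min b^T y  s.t.  A^T y >= c,  y >= 0.

So the dual LP is:
  minimize  5y1 + 4y2 + 4y3
  subject to:
    y1 + 2y3 >= 5
    y2 + y3 >= 6
    y1, y2, y3 >= 0

Solving the primal: x* = (0, 4).
  primal value c^T x* = 24.
Solving the dual: y* = (0, 3.5, 2.5).
  dual value b^T y* = 24.
Strong duality: c^T x* = b^T y*. Confirmed.

24


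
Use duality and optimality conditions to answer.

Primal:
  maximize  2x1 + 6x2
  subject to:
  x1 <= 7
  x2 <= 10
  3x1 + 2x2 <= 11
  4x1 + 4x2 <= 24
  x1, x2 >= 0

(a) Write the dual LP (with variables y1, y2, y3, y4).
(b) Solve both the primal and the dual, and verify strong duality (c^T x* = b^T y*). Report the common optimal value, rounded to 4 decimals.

The standard primal-dual pair for 'max c^T x s.t. A x <= b, x >= 0' is:
  Dual:  min b^T y  s.t.  A^T y >= c,  y >= 0.

So the dual LP is:
  minimize  7y1 + 10y2 + 11y3 + 24y4
  subject to:
    y1 + 3y3 + 4y4 >= 2
    y2 + 2y3 + 4y4 >= 6
    y1, y2, y3, y4 >= 0

Solving the primal: x* = (0, 5.5).
  primal value c^T x* = 33.
Solving the dual: y* = (0, 0, 3, 0).
  dual value b^T y* = 33.
Strong duality: c^T x* = b^T y*. Confirmed.

33


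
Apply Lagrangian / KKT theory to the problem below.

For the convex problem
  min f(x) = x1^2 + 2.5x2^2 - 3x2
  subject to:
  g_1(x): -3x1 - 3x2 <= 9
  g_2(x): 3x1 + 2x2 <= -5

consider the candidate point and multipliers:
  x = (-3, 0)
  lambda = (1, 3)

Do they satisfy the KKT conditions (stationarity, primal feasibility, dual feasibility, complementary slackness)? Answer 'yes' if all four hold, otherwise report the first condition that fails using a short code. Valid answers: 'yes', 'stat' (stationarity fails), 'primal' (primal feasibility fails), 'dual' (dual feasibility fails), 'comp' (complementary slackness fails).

Gradient of f: grad f(x) = Q x + c = (-6, -3)
Constraint values g_i(x) = a_i^T x - b_i:
  g_1((-3, 0)) = 0
  g_2((-3, 0)) = -4
Stationarity residual: grad f(x) + sum_i lambda_i a_i = (0, 0)
  -> stationarity OK
Primal feasibility (all g_i <= 0): OK
Dual feasibility (all lambda_i >= 0): OK
Complementary slackness (lambda_i * g_i(x) = 0 for all i): FAILS

Verdict: the first failing condition is complementary_slackness -> comp.

comp


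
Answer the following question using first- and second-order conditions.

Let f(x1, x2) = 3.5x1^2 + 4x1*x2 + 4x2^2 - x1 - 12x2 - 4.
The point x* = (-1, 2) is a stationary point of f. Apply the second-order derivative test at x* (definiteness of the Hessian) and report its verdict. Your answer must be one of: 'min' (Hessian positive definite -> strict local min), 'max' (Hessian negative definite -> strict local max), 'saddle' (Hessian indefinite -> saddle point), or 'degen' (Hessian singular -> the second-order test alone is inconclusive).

Compute the Hessian H = grad^2 f:
  H = [[7, 4], [4, 8]]
Verify stationarity: grad f(x*) = H x* + g = (0, 0).
Eigenvalues of H: 3.4689, 11.5311.
Both eigenvalues > 0, so H is positive definite -> x* is a strict local min.

min


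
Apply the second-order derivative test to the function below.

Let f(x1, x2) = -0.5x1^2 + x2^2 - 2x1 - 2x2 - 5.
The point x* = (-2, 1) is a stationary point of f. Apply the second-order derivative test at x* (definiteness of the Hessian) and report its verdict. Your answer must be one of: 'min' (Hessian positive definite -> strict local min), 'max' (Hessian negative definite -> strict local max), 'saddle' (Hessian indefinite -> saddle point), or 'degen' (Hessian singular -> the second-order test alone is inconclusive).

Compute the Hessian H = grad^2 f:
  H = [[-1, 0], [0, 2]]
Verify stationarity: grad f(x*) = H x* + g = (0, 0).
Eigenvalues of H: -1, 2.
Eigenvalues have mixed signs, so H is indefinite -> x* is a saddle point.

saddle


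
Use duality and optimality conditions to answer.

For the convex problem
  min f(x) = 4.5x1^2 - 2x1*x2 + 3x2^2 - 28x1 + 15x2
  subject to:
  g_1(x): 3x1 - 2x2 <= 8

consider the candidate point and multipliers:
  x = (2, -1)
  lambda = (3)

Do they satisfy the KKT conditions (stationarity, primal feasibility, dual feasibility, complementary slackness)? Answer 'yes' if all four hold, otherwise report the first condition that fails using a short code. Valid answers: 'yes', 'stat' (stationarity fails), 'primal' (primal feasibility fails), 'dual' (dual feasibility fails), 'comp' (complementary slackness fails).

Gradient of f: grad f(x) = Q x + c = (-8, 5)
Constraint values g_i(x) = a_i^T x - b_i:
  g_1((2, -1)) = 0
Stationarity residual: grad f(x) + sum_i lambda_i a_i = (1, -1)
  -> stationarity FAILS
Primal feasibility (all g_i <= 0): OK
Dual feasibility (all lambda_i >= 0): OK
Complementary slackness (lambda_i * g_i(x) = 0 for all i): OK

Verdict: the first failing condition is stationarity -> stat.

stat


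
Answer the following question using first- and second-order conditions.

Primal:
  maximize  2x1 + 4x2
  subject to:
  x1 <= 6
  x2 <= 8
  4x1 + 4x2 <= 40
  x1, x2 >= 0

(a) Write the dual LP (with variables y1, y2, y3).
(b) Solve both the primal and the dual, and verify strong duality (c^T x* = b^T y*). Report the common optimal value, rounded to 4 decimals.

The standard primal-dual pair for 'max c^T x s.t. A x <= b, x >= 0' is:
  Dual:  min b^T y  s.t.  A^T y >= c,  y >= 0.

So the dual LP is:
  minimize  6y1 + 8y2 + 40y3
  subject to:
    y1 + 4y3 >= 2
    y2 + 4y3 >= 4
    y1, y2, y3 >= 0

Solving the primal: x* = (2, 8).
  primal value c^T x* = 36.
Solving the dual: y* = (0, 2, 0.5).
  dual value b^T y* = 36.
Strong duality: c^T x* = b^T y*. Confirmed.

36


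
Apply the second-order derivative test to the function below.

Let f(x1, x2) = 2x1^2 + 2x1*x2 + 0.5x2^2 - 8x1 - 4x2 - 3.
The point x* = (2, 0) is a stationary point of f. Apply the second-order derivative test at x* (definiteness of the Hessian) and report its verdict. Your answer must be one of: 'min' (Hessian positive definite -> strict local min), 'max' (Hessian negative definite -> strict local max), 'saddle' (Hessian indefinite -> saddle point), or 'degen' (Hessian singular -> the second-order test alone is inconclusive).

Compute the Hessian H = grad^2 f:
  H = [[4, 2], [2, 1]]
Verify stationarity: grad f(x*) = H x* + g = (0, 0).
Eigenvalues of H: 0, 5.
H has a zero eigenvalue (singular; positive semidefinite but not definite), so H is neither positive definite, negative definite, nor indefinite. The second-order test alone is inconclusive -> degen.
(Indeed, f is constant along the null direction of H through x*, so x* is not a strict local extremum.)

degen


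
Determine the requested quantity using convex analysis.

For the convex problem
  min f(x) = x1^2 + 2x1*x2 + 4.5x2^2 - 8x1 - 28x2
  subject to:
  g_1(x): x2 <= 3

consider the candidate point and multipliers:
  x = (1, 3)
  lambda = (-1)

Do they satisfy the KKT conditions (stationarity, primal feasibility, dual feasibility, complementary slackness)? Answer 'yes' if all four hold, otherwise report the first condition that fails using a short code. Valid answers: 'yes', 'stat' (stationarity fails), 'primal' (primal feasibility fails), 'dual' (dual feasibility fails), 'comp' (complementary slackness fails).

Gradient of f: grad f(x) = Q x + c = (0, 1)
Constraint values g_i(x) = a_i^T x - b_i:
  g_1((1, 3)) = 0
Stationarity residual: grad f(x) + sum_i lambda_i a_i = (0, 0)
  -> stationarity OK
Primal feasibility (all g_i <= 0): OK
Dual feasibility (all lambda_i >= 0): FAILS
Complementary slackness (lambda_i * g_i(x) = 0 for all i): OK

Verdict: the first failing condition is dual_feasibility -> dual.

dual


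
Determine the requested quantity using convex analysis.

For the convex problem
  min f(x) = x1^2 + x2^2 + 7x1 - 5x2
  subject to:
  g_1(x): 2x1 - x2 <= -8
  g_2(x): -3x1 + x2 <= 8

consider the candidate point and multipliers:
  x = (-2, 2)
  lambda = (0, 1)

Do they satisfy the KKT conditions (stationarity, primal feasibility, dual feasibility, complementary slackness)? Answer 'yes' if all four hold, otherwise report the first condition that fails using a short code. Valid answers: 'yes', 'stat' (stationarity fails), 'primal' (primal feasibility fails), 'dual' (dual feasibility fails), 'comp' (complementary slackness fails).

Gradient of f: grad f(x) = Q x + c = (3, -1)
Constraint values g_i(x) = a_i^T x - b_i:
  g_1((-2, 2)) = 2
  g_2((-2, 2)) = 0
Stationarity residual: grad f(x) + sum_i lambda_i a_i = (0, 0)
  -> stationarity OK
Primal feasibility (all g_i <= 0): FAILS
Dual feasibility (all lambda_i >= 0): OK
Complementary slackness (lambda_i * g_i(x) = 0 for all i): OK

Verdict: the first failing condition is primal_feasibility -> primal.

primal


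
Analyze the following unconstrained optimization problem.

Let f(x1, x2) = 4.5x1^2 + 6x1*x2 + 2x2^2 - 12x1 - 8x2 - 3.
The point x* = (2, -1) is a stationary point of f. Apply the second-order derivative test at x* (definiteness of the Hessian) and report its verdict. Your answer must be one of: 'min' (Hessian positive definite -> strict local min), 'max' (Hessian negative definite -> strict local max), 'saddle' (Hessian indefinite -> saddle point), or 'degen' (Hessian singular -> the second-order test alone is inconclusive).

Compute the Hessian H = grad^2 f:
  H = [[9, 6], [6, 4]]
Verify stationarity: grad f(x*) = H x* + g = (0, 0).
Eigenvalues of H: 0, 13.
H has a zero eigenvalue (singular; positive semidefinite but not definite), so H is neither positive definite, negative definite, nor indefinite. The second-order test alone is inconclusive -> degen.
(Indeed, f is constant along the null direction of H through x*, so x* is not a strict local extremum.)

degen


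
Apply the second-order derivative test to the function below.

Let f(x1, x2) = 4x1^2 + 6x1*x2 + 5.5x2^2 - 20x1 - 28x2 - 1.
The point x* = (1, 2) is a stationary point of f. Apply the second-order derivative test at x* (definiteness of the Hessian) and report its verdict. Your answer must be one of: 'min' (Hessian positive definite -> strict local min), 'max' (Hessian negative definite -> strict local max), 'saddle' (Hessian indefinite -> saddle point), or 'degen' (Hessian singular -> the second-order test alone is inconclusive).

Compute the Hessian H = grad^2 f:
  H = [[8, 6], [6, 11]]
Verify stationarity: grad f(x*) = H x* + g = (0, 0).
Eigenvalues of H: 3.3153, 15.6847.
Both eigenvalues > 0, so H is positive definite -> x* is a strict local min.

min


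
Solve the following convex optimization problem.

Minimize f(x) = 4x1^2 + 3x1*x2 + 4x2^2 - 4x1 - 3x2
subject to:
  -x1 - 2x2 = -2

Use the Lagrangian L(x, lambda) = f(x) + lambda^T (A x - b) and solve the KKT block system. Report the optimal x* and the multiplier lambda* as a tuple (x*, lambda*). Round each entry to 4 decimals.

Form the Lagrangian:
  L(x, lambda) = (1/2) x^T Q x + c^T x + lambda^T (A x - b)
Stationarity (grad_x L = 0): Q x + c + A^T lambda = 0.
Primal feasibility: A x = b.

This gives the KKT block system:
  [ Q   A^T ] [ x     ]   [-c ]
  [ A    0  ] [ lambda ] = [ b ]

Solving the linear system:
  x*      = (0.5, 0.75)
  lambda* = (2.25)
  f(x*)   = 0.125

x* = (0.5, 0.75), lambda* = (2.25)


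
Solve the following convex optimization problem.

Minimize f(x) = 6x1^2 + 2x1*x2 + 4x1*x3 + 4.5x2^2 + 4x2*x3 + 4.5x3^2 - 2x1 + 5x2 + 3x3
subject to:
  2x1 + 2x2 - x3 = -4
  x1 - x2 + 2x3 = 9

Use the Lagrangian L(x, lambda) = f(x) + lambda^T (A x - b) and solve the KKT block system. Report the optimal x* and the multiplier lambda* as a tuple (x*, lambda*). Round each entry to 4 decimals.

Form the Lagrangian:
  L(x, lambda) = (1/2) x^T Q x + c^T x + lambda^T (A x - b)
Stationarity (grad_x L = 0): Q x + c + A^T lambda = 0.
Primal feasibility: A x = b.

This gives the KKT block system:
  [ Q   A^T ] [ x     ]   [-c ]
  [ A    0  ] [ lambda ] = [ b ]

Solving the linear system:
  x*      = (1.6632, -2.4387, 2.4491)
  lambda* = (-4.763, -13.3514)
  f(x*)   = 46.4688

x* = (1.6632, -2.4387, 2.4491), lambda* = (-4.763, -13.3514)


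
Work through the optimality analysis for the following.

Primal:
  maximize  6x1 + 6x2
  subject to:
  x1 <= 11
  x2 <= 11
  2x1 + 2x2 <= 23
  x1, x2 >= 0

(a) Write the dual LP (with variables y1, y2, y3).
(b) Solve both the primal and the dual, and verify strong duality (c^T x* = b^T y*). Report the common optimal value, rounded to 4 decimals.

The standard primal-dual pair for 'max c^T x s.t. A x <= b, x >= 0' is:
  Dual:  min b^T y  s.t.  A^T y >= c,  y >= 0.

So the dual LP is:
  minimize  11y1 + 11y2 + 23y3
  subject to:
    y1 + 2y3 >= 6
    y2 + 2y3 >= 6
    y1, y2, y3 >= 0

Solving the primal: x* = (0.5, 11).
  primal value c^T x* = 69.
Solving the dual: y* = (0, 0, 3).
  dual value b^T y* = 69.
Strong duality: c^T x* = b^T y*. Confirmed.

69


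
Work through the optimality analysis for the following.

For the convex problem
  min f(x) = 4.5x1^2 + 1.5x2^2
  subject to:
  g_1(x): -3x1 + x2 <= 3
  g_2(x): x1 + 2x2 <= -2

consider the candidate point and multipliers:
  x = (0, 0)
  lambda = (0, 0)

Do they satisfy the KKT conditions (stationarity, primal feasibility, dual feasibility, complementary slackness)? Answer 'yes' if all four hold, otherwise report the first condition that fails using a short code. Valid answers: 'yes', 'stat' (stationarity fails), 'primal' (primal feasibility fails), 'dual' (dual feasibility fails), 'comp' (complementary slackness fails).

Gradient of f: grad f(x) = Q x + c = (0, 0)
Constraint values g_i(x) = a_i^T x - b_i:
  g_1((0, 0)) = -3
  g_2((0, 0)) = 2
Stationarity residual: grad f(x) + sum_i lambda_i a_i = (0, 0)
  -> stationarity OK
Primal feasibility (all g_i <= 0): FAILS
Dual feasibility (all lambda_i >= 0): OK
Complementary slackness (lambda_i * g_i(x) = 0 for all i): OK

Verdict: the first failing condition is primal_feasibility -> primal.

primal


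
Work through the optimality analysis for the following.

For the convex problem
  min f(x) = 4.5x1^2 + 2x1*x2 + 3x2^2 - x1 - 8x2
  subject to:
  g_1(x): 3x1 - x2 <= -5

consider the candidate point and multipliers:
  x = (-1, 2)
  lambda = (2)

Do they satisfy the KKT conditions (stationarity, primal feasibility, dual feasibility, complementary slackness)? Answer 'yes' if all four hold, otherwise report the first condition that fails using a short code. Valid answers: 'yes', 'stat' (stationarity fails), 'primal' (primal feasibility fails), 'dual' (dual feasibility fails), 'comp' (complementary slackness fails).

Gradient of f: grad f(x) = Q x + c = (-6, 2)
Constraint values g_i(x) = a_i^T x - b_i:
  g_1((-1, 2)) = 0
Stationarity residual: grad f(x) + sum_i lambda_i a_i = (0, 0)
  -> stationarity OK
Primal feasibility (all g_i <= 0): OK
Dual feasibility (all lambda_i >= 0): OK
Complementary slackness (lambda_i * g_i(x) = 0 for all i): OK

Verdict: yes, KKT holds.

yes


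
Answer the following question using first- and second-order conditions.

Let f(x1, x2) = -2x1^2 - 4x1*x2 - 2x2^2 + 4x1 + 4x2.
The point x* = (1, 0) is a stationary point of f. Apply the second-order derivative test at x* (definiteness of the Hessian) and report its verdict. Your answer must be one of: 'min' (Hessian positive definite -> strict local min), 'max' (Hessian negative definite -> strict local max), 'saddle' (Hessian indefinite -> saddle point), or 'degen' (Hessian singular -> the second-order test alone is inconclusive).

Compute the Hessian H = grad^2 f:
  H = [[-4, -4], [-4, -4]]
Verify stationarity: grad f(x*) = H x* + g = (0, 0).
Eigenvalues of H: -8, 0.
H has a zero eigenvalue (singular; negative semidefinite but not definite), so H is neither positive definite, negative definite, nor indefinite. The second-order test alone is inconclusive -> degen.
(Indeed, f is constant along the null direction of H through x*, so x* is not a strict local extremum.)

degen


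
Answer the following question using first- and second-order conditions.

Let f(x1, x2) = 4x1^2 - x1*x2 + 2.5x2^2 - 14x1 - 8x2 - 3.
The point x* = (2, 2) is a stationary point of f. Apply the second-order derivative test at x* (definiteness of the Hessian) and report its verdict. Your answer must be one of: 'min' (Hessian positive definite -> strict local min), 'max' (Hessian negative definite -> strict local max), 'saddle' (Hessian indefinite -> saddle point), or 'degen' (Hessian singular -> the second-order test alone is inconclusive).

Compute the Hessian H = grad^2 f:
  H = [[8, -1], [-1, 5]]
Verify stationarity: grad f(x*) = H x* + g = (0, 0).
Eigenvalues of H: 4.6972, 8.3028.
Both eigenvalues > 0, so H is positive definite -> x* is a strict local min.

min


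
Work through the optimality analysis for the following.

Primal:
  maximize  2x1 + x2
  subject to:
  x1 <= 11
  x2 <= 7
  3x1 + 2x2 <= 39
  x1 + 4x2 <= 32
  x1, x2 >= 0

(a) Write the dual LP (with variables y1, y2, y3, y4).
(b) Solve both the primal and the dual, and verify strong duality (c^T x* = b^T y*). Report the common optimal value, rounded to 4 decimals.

The standard primal-dual pair for 'max c^T x s.t. A x <= b, x >= 0' is:
  Dual:  min b^T y  s.t.  A^T y >= c,  y >= 0.

So the dual LP is:
  minimize  11y1 + 7y2 + 39y3 + 32y4
  subject to:
    y1 + 3y3 + y4 >= 2
    y2 + 2y3 + 4y4 >= 1
    y1, y2, y3, y4 >= 0

Solving the primal: x* = (11, 3).
  primal value c^T x* = 25.
Solving the dual: y* = (0.5, 0, 0.5, 0).
  dual value b^T y* = 25.
Strong duality: c^T x* = b^T y*. Confirmed.

25


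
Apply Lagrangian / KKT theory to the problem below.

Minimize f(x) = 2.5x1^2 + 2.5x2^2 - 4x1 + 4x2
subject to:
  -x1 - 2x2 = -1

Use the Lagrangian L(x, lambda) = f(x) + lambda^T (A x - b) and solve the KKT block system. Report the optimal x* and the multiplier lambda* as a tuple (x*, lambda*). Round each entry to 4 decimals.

Form the Lagrangian:
  L(x, lambda) = (1/2) x^T Q x + c^T x + lambda^T (A x - b)
Stationarity (grad_x L = 0): Q x + c + A^T lambda = 0.
Primal feasibility: A x = b.

This gives the KKT block system:
  [ Q   A^T ] [ x     ]   [-c ]
  [ A    0  ] [ lambda ] = [ b ]

Solving the linear system:
  x*      = (1.16, -0.08)
  lambda* = (1.8)
  f(x*)   = -1.58

x* = (1.16, -0.08), lambda* = (1.8)


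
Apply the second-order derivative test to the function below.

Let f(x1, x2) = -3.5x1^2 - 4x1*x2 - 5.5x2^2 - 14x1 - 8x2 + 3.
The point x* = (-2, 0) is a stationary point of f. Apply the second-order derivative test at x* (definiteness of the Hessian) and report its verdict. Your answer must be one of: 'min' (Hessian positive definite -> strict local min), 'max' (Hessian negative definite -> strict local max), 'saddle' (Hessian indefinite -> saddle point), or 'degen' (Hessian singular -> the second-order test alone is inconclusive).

Compute the Hessian H = grad^2 f:
  H = [[-7, -4], [-4, -11]]
Verify stationarity: grad f(x*) = H x* + g = (0, 0).
Eigenvalues of H: -13.4721, -4.5279.
Both eigenvalues < 0, so H is negative definite -> x* is a strict local max.

max


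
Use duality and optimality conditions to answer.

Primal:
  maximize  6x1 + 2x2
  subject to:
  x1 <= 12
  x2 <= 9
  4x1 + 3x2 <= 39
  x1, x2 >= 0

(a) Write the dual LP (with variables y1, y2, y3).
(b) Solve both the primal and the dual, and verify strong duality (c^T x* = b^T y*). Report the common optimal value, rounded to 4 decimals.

The standard primal-dual pair for 'max c^T x s.t. A x <= b, x >= 0' is:
  Dual:  min b^T y  s.t.  A^T y >= c,  y >= 0.

So the dual LP is:
  minimize  12y1 + 9y2 + 39y3
  subject to:
    y1 + 4y3 >= 6
    y2 + 3y3 >= 2
    y1, y2, y3 >= 0

Solving the primal: x* = (9.75, 0).
  primal value c^T x* = 58.5.
Solving the dual: y* = (0, 0, 1.5).
  dual value b^T y* = 58.5.
Strong duality: c^T x* = b^T y*. Confirmed.

58.5


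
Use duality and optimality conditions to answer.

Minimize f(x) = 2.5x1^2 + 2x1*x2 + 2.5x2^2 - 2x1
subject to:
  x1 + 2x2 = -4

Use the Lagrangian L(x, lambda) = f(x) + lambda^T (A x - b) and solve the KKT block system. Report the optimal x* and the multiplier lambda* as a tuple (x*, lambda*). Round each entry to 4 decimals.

Form the Lagrangian:
  L(x, lambda) = (1/2) x^T Q x + c^T x + lambda^T (A x - b)
Stationarity (grad_x L = 0): Q x + c + A^T lambda = 0.
Primal feasibility: A x = b.

This gives the KKT block system:
  [ Q   A^T ] [ x     ]   [-c ]
  [ A    0  ] [ lambda ] = [ b ]

Solving the linear system:
  x*      = (0.2353, -2.1176)
  lambda* = (5.0588)
  f(x*)   = 9.8824

x* = (0.2353, -2.1176), lambda* = (5.0588)


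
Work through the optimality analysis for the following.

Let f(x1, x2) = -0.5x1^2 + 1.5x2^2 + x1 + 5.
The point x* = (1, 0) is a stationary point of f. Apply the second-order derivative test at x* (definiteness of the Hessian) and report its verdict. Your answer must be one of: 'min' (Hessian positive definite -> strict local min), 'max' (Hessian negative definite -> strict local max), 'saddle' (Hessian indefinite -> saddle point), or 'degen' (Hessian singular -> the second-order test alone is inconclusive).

Compute the Hessian H = grad^2 f:
  H = [[-1, 0], [0, 3]]
Verify stationarity: grad f(x*) = H x* + g = (0, 0).
Eigenvalues of H: -1, 3.
Eigenvalues have mixed signs, so H is indefinite -> x* is a saddle point.

saddle


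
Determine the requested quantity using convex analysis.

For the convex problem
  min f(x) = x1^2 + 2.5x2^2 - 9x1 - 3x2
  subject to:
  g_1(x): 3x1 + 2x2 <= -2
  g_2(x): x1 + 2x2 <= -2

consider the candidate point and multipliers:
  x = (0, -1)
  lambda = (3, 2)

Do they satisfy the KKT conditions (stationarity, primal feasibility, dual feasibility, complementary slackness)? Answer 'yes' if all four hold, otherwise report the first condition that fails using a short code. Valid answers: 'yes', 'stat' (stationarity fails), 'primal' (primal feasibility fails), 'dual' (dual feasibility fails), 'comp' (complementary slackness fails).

Gradient of f: grad f(x) = Q x + c = (-9, -8)
Constraint values g_i(x) = a_i^T x - b_i:
  g_1((0, -1)) = 0
  g_2((0, -1)) = 0
Stationarity residual: grad f(x) + sum_i lambda_i a_i = (2, 2)
  -> stationarity FAILS
Primal feasibility (all g_i <= 0): OK
Dual feasibility (all lambda_i >= 0): OK
Complementary slackness (lambda_i * g_i(x) = 0 for all i): OK

Verdict: the first failing condition is stationarity -> stat.

stat


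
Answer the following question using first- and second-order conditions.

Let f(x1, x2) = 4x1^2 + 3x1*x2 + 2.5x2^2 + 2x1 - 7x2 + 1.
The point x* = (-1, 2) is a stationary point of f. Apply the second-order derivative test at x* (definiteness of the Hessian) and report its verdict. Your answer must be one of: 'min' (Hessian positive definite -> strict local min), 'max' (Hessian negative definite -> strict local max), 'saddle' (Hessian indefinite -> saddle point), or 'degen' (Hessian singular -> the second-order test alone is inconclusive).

Compute the Hessian H = grad^2 f:
  H = [[8, 3], [3, 5]]
Verify stationarity: grad f(x*) = H x* + g = (0, 0).
Eigenvalues of H: 3.1459, 9.8541.
Both eigenvalues > 0, so H is positive definite -> x* is a strict local min.

min


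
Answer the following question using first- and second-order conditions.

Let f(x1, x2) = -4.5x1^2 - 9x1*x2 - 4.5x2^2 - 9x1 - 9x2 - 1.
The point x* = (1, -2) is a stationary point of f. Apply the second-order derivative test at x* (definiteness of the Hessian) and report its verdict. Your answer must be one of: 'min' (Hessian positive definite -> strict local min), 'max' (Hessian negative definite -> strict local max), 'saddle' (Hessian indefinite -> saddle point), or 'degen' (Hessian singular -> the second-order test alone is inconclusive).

Compute the Hessian H = grad^2 f:
  H = [[-9, -9], [-9, -9]]
Verify stationarity: grad f(x*) = H x* + g = (0, 0).
Eigenvalues of H: -18, 0.
H has a zero eigenvalue (singular; negative semidefinite but not definite), so H is neither positive definite, negative definite, nor indefinite. The second-order test alone is inconclusive -> degen.
(Indeed, f is constant along the null direction of H through x*, so x* is not a strict local extremum.)

degen


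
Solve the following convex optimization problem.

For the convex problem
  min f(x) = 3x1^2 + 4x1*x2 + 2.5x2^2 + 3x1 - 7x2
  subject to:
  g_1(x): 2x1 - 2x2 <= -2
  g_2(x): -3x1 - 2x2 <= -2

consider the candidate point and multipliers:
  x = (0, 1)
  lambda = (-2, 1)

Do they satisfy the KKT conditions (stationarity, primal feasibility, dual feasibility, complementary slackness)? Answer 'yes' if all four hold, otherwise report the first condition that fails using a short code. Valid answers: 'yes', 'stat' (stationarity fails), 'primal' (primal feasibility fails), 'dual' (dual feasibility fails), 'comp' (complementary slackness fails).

Gradient of f: grad f(x) = Q x + c = (7, -2)
Constraint values g_i(x) = a_i^T x - b_i:
  g_1((0, 1)) = 0
  g_2((0, 1)) = 0
Stationarity residual: grad f(x) + sum_i lambda_i a_i = (0, 0)
  -> stationarity OK
Primal feasibility (all g_i <= 0): OK
Dual feasibility (all lambda_i >= 0): FAILS
Complementary slackness (lambda_i * g_i(x) = 0 for all i): OK

Verdict: the first failing condition is dual_feasibility -> dual.

dual


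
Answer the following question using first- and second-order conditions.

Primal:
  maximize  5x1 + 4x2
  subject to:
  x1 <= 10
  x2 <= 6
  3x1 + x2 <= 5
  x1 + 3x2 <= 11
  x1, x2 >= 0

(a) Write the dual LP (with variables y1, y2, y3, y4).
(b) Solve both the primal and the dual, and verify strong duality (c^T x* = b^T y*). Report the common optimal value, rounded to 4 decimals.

The standard primal-dual pair for 'max c^T x s.t. A x <= b, x >= 0' is:
  Dual:  min b^T y  s.t.  A^T y >= c,  y >= 0.

So the dual LP is:
  minimize  10y1 + 6y2 + 5y3 + 11y4
  subject to:
    y1 + 3y3 + y4 >= 5
    y2 + y3 + 3y4 >= 4
    y1, y2, y3, y4 >= 0

Solving the primal: x* = (0.5, 3.5).
  primal value c^T x* = 16.5.
Solving the dual: y* = (0, 0, 1.375, 0.875).
  dual value b^T y* = 16.5.
Strong duality: c^T x* = b^T y*. Confirmed.

16.5


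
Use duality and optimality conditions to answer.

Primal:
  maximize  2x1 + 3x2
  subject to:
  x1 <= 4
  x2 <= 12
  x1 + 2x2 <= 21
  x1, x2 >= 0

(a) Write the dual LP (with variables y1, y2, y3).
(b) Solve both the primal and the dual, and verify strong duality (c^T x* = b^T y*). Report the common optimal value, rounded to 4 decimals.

The standard primal-dual pair for 'max c^T x s.t. A x <= b, x >= 0' is:
  Dual:  min b^T y  s.t.  A^T y >= c,  y >= 0.

So the dual LP is:
  minimize  4y1 + 12y2 + 21y3
  subject to:
    y1 + y3 >= 2
    y2 + 2y3 >= 3
    y1, y2, y3 >= 0

Solving the primal: x* = (4, 8.5).
  primal value c^T x* = 33.5.
Solving the dual: y* = (0.5, 0, 1.5).
  dual value b^T y* = 33.5.
Strong duality: c^T x* = b^T y*. Confirmed.

33.5


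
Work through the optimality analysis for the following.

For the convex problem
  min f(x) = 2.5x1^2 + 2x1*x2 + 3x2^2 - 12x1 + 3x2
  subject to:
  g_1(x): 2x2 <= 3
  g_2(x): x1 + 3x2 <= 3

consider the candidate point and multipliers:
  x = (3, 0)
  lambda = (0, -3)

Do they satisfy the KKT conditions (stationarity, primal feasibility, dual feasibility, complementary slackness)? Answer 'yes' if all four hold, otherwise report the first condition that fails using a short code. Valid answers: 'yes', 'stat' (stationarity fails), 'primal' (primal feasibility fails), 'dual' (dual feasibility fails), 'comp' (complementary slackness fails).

Gradient of f: grad f(x) = Q x + c = (3, 9)
Constraint values g_i(x) = a_i^T x - b_i:
  g_1((3, 0)) = -3
  g_2((3, 0)) = 0
Stationarity residual: grad f(x) + sum_i lambda_i a_i = (0, 0)
  -> stationarity OK
Primal feasibility (all g_i <= 0): OK
Dual feasibility (all lambda_i >= 0): FAILS
Complementary slackness (lambda_i * g_i(x) = 0 for all i): OK

Verdict: the first failing condition is dual_feasibility -> dual.

dual


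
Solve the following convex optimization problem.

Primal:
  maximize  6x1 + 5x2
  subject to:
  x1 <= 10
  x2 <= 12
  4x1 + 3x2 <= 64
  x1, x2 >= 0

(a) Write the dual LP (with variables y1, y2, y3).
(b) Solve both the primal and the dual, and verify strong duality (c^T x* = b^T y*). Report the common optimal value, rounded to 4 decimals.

The standard primal-dual pair for 'max c^T x s.t. A x <= b, x >= 0' is:
  Dual:  min b^T y  s.t.  A^T y >= c,  y >= 0.

So the dual LP is:
  minimize  10y1 + 12y2 + 64y3
  subject to:
    y1 + 4y3 >= 6
    y2 + 3y3 >= 5
    y1, y2, y3 >= 0

Solving the primal: x* = (7, 12).
  primal value c^T x* = 102.
Solving the dual: y* = (0, 0.5, 1.5).
  dual value b^T y* = 102.
Strong duality: c^T x* = b^T y*. Confirmed.

102


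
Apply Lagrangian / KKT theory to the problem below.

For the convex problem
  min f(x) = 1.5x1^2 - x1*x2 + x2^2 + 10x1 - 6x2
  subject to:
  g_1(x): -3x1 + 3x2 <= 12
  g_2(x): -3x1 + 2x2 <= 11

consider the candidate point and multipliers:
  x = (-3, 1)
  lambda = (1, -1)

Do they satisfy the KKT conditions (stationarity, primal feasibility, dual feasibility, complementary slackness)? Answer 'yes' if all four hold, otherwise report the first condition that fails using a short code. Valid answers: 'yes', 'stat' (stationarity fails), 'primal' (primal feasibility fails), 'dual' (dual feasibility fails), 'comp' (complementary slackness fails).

Gradient of f: grad f(x) = Q x + c = (0, -1)
Constraint values g_i(x) = a_i^T x - b_i:
  g_1((-3, 1)) = 0
  g_2((-3, 1)) = 0
Stationarity residual: grad f(x) + sum_i lambda_i a_i = (0, 0)
  -> stationarity OK
Primal feasibility (all g_i <= 0): OK
Dual feasibility (all lambda_i >= 0): FAILS
Complementary slackness (lambda_i * g_i(x) = 0 for all i): OK

Verdict: the first failing condition is dual_feasibility -> dual.

dual


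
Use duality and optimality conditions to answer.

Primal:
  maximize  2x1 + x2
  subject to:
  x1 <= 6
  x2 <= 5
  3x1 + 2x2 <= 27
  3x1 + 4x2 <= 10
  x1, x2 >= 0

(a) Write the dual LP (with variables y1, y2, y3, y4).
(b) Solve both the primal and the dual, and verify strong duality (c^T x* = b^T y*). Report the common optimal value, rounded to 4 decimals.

The standard primal-dual pair for 'max c^T x s.t. A x <= b, x >= 0' is:
  Dual:  min b^T y  s.t.  A^T y >= c,  y >= 0.

So the dual LP is:
  minimize  6y1 + 5y2 + 27y3 + 10y4
  subject to:
    y1 + 3y3 + 3y4 >= 2
    y2 + 2y3 + 4y4 >= 1
    y1, y2, y3, y4 >= 0

Solving the primal: x* = (3.3333, 0).
  primal value c^T x* = 6.6667.
Solving the dual: y* = (0, 0, 0, 0.6667).
  dual value b^T y* = 6.6667.
Strong duality: c^T x* = b^T y*. Confirmed.

6.6667


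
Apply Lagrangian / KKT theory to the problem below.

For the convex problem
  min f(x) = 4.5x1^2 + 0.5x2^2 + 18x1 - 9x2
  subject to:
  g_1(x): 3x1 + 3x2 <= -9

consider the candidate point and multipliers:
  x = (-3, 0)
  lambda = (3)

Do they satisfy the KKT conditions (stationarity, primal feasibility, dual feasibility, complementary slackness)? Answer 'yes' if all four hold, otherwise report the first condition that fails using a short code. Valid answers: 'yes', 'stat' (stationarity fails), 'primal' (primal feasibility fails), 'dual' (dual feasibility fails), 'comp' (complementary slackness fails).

Gradient of f: grad f(x) = Q x + c = (-9, -9)
Constraint values g_i(x) = a_i^T x - b_i:
  g_1((-3, 0)) = 0
Stationarity residual: grad f(x) + sum_i lambda_i a_i = (0, 0)
  -> stationarity OK
Primal feasibility (all g_i <= 0): OK
Dual feasibility (all lambda_i >= 0): OK
Complementary slackness (lambda_i * g_i(x) = 0 for all i): OK

Verdict: yes, KKT holds.

yes
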